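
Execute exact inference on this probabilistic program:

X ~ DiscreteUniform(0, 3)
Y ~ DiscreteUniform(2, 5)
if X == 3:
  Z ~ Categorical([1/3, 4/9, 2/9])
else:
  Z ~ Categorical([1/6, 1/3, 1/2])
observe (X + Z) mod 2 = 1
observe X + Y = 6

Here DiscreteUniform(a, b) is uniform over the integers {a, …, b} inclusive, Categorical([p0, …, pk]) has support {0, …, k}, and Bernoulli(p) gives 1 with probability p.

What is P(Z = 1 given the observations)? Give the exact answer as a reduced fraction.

Enumerate traces; 5 have nonzero weight after conditioning:
  (X=1, Y=5, Z=0) weight 1/96
  (X=1, Y=5, Z=2) weight 1/32
  (X=2, Y=4, Z=1) weight 1/48
  (X=3, Y=3, Z=0) weight 1/48
  (X=3, Y=3, Z=2) weight 1/72
Group by Z:
  weight(Z=0) = 1/32
  weight(Z=1) = 1/48
  weight(Z=2) = 13/288
Total weight = 1/32 + 1/48 + 13/288 = 7/72
P(Z=0 | obs) = 1/32 / 7/72 = 9/28
P(Z=1 | obs) = 1/48 / 7/72 = 3/14
P(Z=2 | obs) = 13/288 / 7/72 = 13/28

P(Z = 1 | obs) = 3/14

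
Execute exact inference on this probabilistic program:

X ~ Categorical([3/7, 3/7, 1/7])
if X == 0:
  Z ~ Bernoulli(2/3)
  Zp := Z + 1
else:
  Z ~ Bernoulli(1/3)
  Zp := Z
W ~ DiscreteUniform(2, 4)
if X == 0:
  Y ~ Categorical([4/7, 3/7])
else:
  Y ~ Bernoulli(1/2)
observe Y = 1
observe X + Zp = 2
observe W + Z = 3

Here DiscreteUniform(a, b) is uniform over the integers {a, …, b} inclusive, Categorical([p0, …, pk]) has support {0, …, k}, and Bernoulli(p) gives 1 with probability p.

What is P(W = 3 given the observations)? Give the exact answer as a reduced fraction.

P(W = 3 | obs) = 14/71

Enumerate traces; 3 have nonzero weight after conditioning:
  (X=0, Z=1, W=2, Y=1) weight 2/49
  (X=1, Z=1, W=2, Y=1) weight 1/42
  (X=2, Z=0, W=3, Y=1) weight 1/63
Group by W:
  weight(W=2) = 19/294
  weight(W=3) = 1/63
Total weight = 19/294 + 1/63 = 71/882
P(W=2 | obs) = 19/294 / 71/882 = 57/71
P(W=3 | obs) = 1/63 / 71/882 = 14/71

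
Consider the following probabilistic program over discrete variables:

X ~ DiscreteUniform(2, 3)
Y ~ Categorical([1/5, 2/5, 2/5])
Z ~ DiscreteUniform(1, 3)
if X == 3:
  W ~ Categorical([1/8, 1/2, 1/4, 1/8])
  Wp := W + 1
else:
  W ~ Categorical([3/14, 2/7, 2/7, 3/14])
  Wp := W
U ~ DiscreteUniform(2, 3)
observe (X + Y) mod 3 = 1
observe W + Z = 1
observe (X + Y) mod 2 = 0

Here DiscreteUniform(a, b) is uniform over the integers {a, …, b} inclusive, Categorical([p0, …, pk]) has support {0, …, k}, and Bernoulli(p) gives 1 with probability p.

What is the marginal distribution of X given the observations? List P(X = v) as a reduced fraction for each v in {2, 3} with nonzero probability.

Enumerate traces; 4 have nonzero weight after conditioning:
  (X=2, Y=2, Z=1, W=0, U=2) weight 1/140
  (X=2, Y=2, Z=1, W=0, U=3) weight 1/140
  (X=3, Y=1, Z=1, W=0, U=2) weight 1/240
  (X=3, Y=1, Z=1, W=0, U=3) weight 1/240
Group by X:
  weight(X=2) = 1/70
  weight(X=3) = 1/120
Total weight = 1/70 + 1/120 = 19/840
P(X=2 | obs) = 1/70 / 19/840 = 12/19
P(X=3 | obs) = 1/120 / 19/840 = 7/19

P(X=2) = 12/19, P(X=3) = 7/19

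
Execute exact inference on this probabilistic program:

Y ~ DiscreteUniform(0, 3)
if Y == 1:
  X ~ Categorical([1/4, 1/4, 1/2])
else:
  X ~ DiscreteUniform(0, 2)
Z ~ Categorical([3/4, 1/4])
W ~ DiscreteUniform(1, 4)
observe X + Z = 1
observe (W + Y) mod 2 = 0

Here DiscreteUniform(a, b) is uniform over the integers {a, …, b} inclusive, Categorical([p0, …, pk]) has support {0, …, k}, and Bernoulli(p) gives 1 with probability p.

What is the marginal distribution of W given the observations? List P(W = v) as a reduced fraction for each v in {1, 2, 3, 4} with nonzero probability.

P(W=1) = 7/30, P(W=2) = 4/15, P(W=3) = 7/30, P(W=4) = 4/15

Enumerate traces; 16 have nonzero weight after conditioning:
  (Y=0, X=0, Z=1, W=2) weight 1/192
  (Y=0, X=0, Z=1, W=4) weight 1/192
  (Y=0, X=1, Z=0, W=2) weight 1/64
  (Y=0, X=1, Z=0, W=4) weight 1/64
  (Y=1, X=0, Z=1, W=1) weight 1/256
  (Y=1, X=0, Z=1, W=3) weight 1/256
  (Y=1, X=1, Z=0, W=1) weight 3/256
  (Y=1, X=1, Z=0, W=3) weight 3/256
  … 8 more
Group by W:
  weight(W=1) = 7/192
  weight(W=2) = 1/24
  weight(W=3) = 7/192
  weight(W=4) = 1/24
Total weight = 7/192 + 1/24 + 7/192 + 1/24 = 5/32
P(W=1 | obs) = 7/192 / 5/32 = 7/30
P(W=2 | obs) = 1/24 / 5/32 = 4/15
P(W=3 | obs) = 7/192 / 5/32 = 7/30
P(W=4 | obs) = 1/24 / 5/32 = 4/15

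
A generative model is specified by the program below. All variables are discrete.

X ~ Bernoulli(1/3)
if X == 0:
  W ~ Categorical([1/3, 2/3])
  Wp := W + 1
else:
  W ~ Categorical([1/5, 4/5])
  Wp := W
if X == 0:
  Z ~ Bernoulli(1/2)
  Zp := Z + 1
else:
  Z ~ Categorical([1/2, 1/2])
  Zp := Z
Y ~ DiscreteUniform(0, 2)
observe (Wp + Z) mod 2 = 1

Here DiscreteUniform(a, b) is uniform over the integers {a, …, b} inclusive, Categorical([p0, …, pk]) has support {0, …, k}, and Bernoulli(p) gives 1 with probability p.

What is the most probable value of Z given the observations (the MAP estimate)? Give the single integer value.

Enumerate traces; 12 have nonzero weight after conditioning:
  (X=0, W=0, Z=0, Y=0) weight 1/27
  (X=0, W=0, Z=0, Y=1) weight 1/27
  (X=0, W=0, Z=0, Y=2) weight 1/27
  (X=0, W=1, Z=1, Y=0) weight 2/27
  (X=0, W=1, Z=1, Y=1) weight 2/27
  (X=0, W=1, Z=1, Y=2) weight 2/27
  (X=1, W=0, Z=1, Y=0) weight 1/90
  (X=1, W=0, Z=1, Y=1) weight 1/90
  … 4 more
Group by Z:
  weight(Z=0) = 11/45
  weight(Z=1) = 23/90
Total weight = 11/45 + 23/90 = 1/2
P(Z=0 | obs) = 11/45 / 1/2 = 22/45
P(Z=1 | obs) = 23/90 / 1/2 = 23/45
argmax = 1

argmax_v P(Z = v | obs) = 1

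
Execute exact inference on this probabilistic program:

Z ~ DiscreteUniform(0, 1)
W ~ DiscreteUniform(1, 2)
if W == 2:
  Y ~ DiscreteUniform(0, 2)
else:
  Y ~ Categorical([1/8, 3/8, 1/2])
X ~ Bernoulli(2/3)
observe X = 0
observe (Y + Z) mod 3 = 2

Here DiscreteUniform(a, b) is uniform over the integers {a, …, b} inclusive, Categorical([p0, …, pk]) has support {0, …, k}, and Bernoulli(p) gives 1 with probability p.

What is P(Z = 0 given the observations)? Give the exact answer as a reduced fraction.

P(Z = 0 | obs) = 20/37

Enumerate traces; 4 have nonzero weight after conditioning:
  (Z=0, W=1, Y=2, X=0) weight 1/24
  (Z=0, W=2, Y=2, X=0) weight 1/36
  (Z=1, W=1, Y=1, X=0) weight 1/32
  (Z=1, W=2, Y=1, X=0) weight 1/36
Group by Z:
  weight(Z=0) = 5/72
  weight(Z=1) = 17/288
Total weight = 5/72 + 17/288 = 37/288
P(Z=0 | obs) = 5/72 / 37/288 = 20/37
P(Z=1 | obs) = 17/288 / 37/288 = 17/37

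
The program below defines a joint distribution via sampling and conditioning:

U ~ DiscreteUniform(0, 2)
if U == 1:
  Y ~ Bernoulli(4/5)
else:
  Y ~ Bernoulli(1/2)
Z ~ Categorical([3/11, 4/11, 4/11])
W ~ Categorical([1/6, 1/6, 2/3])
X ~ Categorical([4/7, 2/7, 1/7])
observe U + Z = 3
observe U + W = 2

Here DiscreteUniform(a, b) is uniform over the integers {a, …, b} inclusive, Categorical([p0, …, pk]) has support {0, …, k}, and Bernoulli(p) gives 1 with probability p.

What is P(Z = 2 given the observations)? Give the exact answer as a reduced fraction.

Enumerate traces; 12 have nonzero weight after conditioning:
  (U=1, Y=0, Z=2, W=1, X=0) weight 8/3465
  (U=1, Y=0, Z=2, W=1, X=1) weight 4/3465
  (U=1, Y=0, Z=2, W=1, X=2) weight 2/3465
  (U=1, Y=1, Z=2, W=1, X=0) weight 32/3465
  (U=1, Y=1, Z=2, W=1, X=1) weight 16/3465
  (U=1, Y=1, Z=2, W=1, X=2) weight 8/3465
  (U=2, Y=0, Z=1, W=0, X=0) weight 4/693
  (U=2, Y=0, Z=1, W=0, X=1) weight 2/693
  … 4 more
Group by Z:
  weight(Z=1) = 2/99
  weight(Z=2) = 2/99
Total weight = 2/99 + 2/99 = 4/99
P(Z=1 | obs) = 2/99 / 4/99 = 1/2
P(Z=2 | obs) = 2/99 / 4/99 = 1/2

P(Z = 2 | obs) = 1/2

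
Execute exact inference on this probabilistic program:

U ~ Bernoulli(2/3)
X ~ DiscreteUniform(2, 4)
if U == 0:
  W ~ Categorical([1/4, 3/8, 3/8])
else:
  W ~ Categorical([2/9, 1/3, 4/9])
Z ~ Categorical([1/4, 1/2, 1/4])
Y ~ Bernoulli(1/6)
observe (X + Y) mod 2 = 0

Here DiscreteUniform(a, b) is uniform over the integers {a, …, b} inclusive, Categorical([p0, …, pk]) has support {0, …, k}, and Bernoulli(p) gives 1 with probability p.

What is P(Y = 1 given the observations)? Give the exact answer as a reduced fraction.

Enumerate traces; 54 have nonzero weight after conditioning:
  (U=0, X=2, W=0, Z=0, Y=0) weight 5/864
  (U=0, X=2, W=0, Z=1, Y=0) weight 5/432
  (U=0, X=2, W=0, Z=2, Y=0) weight 5/864
  (U=0, X=2, W=1, Z=0, Y=0) weight 5/576
  (U=0, X=2, W=1, Z=1, Y=0) weight 5/288
  (U=0, X=2, W=1, Z=2, Y=0) weight 5/576
  (U=0, X=2, W=2, Z=0, Y=0) weight 5/576
  (U=0, X=2, W=2, Z=1, Y=0) weight 5/288
  (U=0, X=3, W=0, Z=0, Y=1) weight 1/864
  … 45 more
Group by Y:
  weight(Y=0) = 5/9
  weight(Y=1) = 1/18
Total weight = 5/9 + 1/18 = 11/18
P(Y=0 | obs) = 5/9 / 11/18 = 10/11
P(Y=1 | obs) = 1/18 / 11/18 = 1/11

P(Y = 1 | obs) = 1/11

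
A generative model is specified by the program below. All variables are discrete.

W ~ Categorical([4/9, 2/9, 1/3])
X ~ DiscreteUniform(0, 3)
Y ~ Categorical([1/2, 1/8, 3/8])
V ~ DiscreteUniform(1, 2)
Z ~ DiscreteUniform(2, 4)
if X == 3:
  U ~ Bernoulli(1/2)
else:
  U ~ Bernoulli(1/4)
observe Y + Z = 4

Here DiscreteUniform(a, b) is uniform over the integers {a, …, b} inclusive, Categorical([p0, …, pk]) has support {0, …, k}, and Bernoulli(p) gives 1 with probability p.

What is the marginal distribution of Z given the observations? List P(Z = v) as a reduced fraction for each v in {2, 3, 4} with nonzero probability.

Enumerate traces; 144 have nonzero weight after conditioning:
  (W=0, X=0, Y=0, V=1, Z=4, U=0) weight 1/144
  (W=0, X=0, Y=0, V=1, Z=4, U=1) weight 1/432
  (W=0, X=0, Y=0, V=2, Z=4, U=0) weight 1/144
  (W=0, X=0, Y=0, V=2, Z=4, U=1) weight 1/432
  (W=0, X=0, Y=1, V=1, Z=3, U=0) weight 1/576
  (W=0, X=0, Y=1, V=1, Z=3, U=1) weight 1/1728
  (W=0, X=0, Y=1, V=2, Z=3, U=0) weight 1/576
  (W=0, X=0, Y=1, V=2, Z=3, U=1) weight 1/1728
  (W=0, X=0, Y=2, V=1, Z=2, U=0) weight 1/192
  … 135 more
Group by Z:
  weight(Z=2) = 1/8
  weight(Z=3) = 1/24
  weight(Z=4) = 1/6
Total weight = 1/8 + 1/24 + 1/6 = 1/3
P(Z=2 | obs) = 1/8 / 1/3 = 3/8
P(Z=3 | obs) = 1/24 / 1/3 = 1/8
P(Z=4 | obs) = 1/6 / 1/3 = 1/2

P(Z=2) = 3/8, P(Z=3) = 1/8, P(Z=4) = 1/2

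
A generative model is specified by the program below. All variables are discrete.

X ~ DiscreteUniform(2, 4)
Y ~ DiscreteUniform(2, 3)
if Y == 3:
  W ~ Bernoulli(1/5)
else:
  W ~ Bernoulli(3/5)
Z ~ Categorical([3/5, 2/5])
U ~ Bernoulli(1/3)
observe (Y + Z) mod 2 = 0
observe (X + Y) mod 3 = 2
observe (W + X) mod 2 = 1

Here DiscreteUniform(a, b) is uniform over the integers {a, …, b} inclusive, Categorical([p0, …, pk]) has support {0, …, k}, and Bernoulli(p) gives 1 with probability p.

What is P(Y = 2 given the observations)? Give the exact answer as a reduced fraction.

P(Y = 2 | obs) = 3/4

Enumerate traces; 4 have nonzero weight after conditioning:
  (X=2, Y=3, W=1, Z=1, U=0) weight 2/225
  (X=2, Y=3, W=1, Z=1, U=1) weight 1/225
  (X=3, Y=2, W=0, Z=0, U=0) weight 2/75
  (X=3, Y=2, W=0, Z=0, U=1) weight 1/75
Group by Y:
  weight(Y=2) = 1/25
  weight(Y=3) = 1/75
Total weight = 1/25 + 1/75 = 4/75
P(Y=2 | obs) = 1/25 / 4/75 = 3/4
P(Y=3 | obs) = 1/75 / 4/75 = 1/4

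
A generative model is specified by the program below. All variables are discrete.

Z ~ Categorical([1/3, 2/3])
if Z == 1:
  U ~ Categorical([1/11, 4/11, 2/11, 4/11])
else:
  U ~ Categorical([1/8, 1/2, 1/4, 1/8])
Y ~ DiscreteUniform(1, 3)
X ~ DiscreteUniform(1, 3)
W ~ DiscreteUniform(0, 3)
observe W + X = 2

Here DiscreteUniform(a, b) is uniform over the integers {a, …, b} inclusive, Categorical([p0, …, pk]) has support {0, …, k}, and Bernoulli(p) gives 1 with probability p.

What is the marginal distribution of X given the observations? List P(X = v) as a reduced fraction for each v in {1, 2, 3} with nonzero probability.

Enumerate traces; 48 have nonzero weight after conditioning:
  (Z=0, U=0, Y=1, X=1, W=1) weight 1/864
  (Z=0, U=0, Y=1, X=2, W=0) weight 1/864
  (Z=0, U=0, Y=2, X=1, W=1) weight 1/864
  (Z=0, U=0, Y=2, X=2, W=0) weight 1/864
  (Z=0, U=0, Y=3, X=1, W=1) weight 1/864
  (Z=0, U=0, Y=3, X=2, W=0) weight 1/864
  (Z=0, U=1, Y=1, X=1, W=1) weight 1/216
  (Z=0, U=1, Y=1, X=2, W=0) weight 1/216
  … 40 more
Group by X:
  weight(X=1) = 1/12
  weight(X=2) = 1/12
Total weight = 1/12 + 1/12 = 1/6
P(X=1 | obs) = 1/12 / 1/6 = 1/2
P(X=2 | obs) = 1/12 / 1/6 = 1/2

P(X=1) = 1/2, P(X=2) = 1/2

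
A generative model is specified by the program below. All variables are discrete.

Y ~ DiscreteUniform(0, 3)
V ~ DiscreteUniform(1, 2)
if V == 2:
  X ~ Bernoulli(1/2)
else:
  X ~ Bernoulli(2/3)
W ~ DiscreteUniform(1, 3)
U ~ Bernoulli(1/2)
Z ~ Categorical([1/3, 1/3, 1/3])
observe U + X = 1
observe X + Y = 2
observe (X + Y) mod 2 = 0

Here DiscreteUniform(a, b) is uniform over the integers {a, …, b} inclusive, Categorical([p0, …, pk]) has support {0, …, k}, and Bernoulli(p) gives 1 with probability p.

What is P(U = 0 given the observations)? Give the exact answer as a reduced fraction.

P(U = 0 | obs) = 7/12

Enumerate traces; 36 have nonzero weight after conditioning:
  (Y=1, V=1, X=1, W=1, U=0, Z=0) weight 1/216
  (Y=1, V=1, X=1, W=1, U=0, Z=1) weight 1/216
  (Y=1, V=1, X=1, W=1, U=0, Z=2) weight 1/216
  (Y=1, V=1, X=1, W=2, U=0, Z=0) weight 1/216
  (Y=1, V=1, X=1, W=2, U=0, Z=1) weight 1/216
  (Y=1, V=1, X=1, W=2, U=0, Z=2) weight 1/216
  (Y=1, V=1, X=1, W=3, U=0, Z=0) weight 1/216
  (Y=1, V=1, X=1, W=3, U=0, Z=1) weight 1/216
  (Y=2, V=1, X=0, W=1, U=1, Z=0) weight 1/432
  … 27 more
Group by U:
  weight(U=0) = 7/96
  weight(U=1) = 5/96
Total weight = 7/96 + 5/96 = 1/8
P(U=0 | obs) = 7/96 / 1/8 = 7/12
P(U=1 | obs) = 5/96 / 1/8 = 5/12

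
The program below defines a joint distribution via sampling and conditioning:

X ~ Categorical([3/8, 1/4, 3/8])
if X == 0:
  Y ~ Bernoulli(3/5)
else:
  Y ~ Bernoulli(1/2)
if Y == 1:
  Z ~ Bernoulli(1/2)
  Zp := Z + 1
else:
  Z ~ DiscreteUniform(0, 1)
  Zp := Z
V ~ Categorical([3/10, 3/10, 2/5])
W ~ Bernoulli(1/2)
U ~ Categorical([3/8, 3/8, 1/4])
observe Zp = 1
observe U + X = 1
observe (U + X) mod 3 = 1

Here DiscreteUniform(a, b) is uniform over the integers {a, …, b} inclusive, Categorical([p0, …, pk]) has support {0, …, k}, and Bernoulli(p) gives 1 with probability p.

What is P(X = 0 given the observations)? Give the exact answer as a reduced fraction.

P(X = 0 | obs) = 3/5

Enumerate traces; 24 have nonzero weight after conditioning:
  (X=0, Y=0, Z=1, V=0, W=0, U=1) weight 27/6400
  (X=0, Y=0, Z=1, V=0, W=1, U=1) weight 27/6400
  (X=0, Y=0, Z=1, V=1, W=0, U=1) weight 27/6400
  (X=0, Y=0, Z=1, V=1, W=1, U=1) weight 27/6400
  (X=0, Y=0, Z=1, V=2, W=0, U=1) weight 9/1600
  (X=0, Y=0, Z=1, V=2, W=1, U=1) weight 9/1600
  (X=0, Y=1, Z=0, V=0, W=0, U=1) weight 81/12800
  (X=0, Y=1, Z=0, V=0, W=1, U=1) weight 81/12800
  (X=1, Y=0, Z=1, V=0, W=0, U=0) weight 9/2560
  … 15 more
Group by X:
  weight(X=0) = 9/128
  weight(X=1) = 3/64
Total weight = 9/128 + 3/64 = 15/128
P(X=0 | obs) = 9/128 / 15/128 = 3/5
P(X=1 | obs) = 3/64 / 15/128 = 2/5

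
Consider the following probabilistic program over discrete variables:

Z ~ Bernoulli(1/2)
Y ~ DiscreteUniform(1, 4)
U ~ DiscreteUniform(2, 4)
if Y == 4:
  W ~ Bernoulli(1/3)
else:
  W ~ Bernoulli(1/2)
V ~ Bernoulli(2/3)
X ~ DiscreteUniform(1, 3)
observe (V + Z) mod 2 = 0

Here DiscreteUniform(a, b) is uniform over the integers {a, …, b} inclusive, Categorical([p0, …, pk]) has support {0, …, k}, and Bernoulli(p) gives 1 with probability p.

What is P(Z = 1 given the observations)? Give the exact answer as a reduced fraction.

Enumerate traces; 144 have nonzero weight after conditioning:
  (Z=0, Y=1, U=2, W=0, V=0, X=1) weight 1/432
  (Z=0, Y=1, U=2, W=0, V=0, X=2) weight 1/432
  (Z=0, Y=1, U=2, W=0, V=0, X=3) weight 1/432
  (Z=0, Y=1, U=2, W=1, V=0, X=1) weight 1/432
  (Z=0, Y=1, U=2, W=1, V=0, X=2) weight 1/432
  (Z=0, Y=1, U=2, W=1, V=0, X=3) weight 1/432
  (Z=0, Y=1, U=3, W=0, V=0, X=1) weight 1/432
  (Z=0, Y=1, U=3, W=0, V=0, X=2) weight 1/432
  (Z=1, Y=1, U=2, W=0, V=1, X=1) weight 1/216
  … 135 more
Group by Z:
  weight(Z=0) = 1/6
  weight(Z=1) = 1/3
Total weight = 1/6 + 1/3 = 1/2
P(Z=0 | obs) = 1/6 / 1/2 = 1/3
P(Z=1 | obs) = 1/3 / 1/2 = 2/3

P(Z = 1 | obs) = 2/3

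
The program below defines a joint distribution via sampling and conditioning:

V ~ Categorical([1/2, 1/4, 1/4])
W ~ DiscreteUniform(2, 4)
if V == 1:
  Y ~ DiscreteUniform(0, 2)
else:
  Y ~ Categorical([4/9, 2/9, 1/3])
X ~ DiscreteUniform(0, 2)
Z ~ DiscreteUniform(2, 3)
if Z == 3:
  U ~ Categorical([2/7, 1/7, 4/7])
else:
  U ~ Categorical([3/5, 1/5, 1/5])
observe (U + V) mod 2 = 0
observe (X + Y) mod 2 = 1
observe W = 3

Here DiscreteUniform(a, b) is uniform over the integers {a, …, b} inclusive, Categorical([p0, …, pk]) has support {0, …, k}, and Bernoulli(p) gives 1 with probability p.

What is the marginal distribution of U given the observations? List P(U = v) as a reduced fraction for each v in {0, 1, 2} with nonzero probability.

Enumerate traces; 40 have nonzero weight after conditioning:
  (V=0, W=3, Y=0, X=1, Z=2, U=0) weight 1/135
  (V=0, W=3, Y=0, X=1, Z=2, U=2) weight 1/405
  (V=0, W=3, Y=0, X=1, Z=3, U=0) weight 2/567
  (V=0, W=3, Y=0, X=1, Z=3, U=2) weight 4/567
  (V=0, W=3, Y=1, X=0, Z=2, U=0) weight 1/270
  (V=0, W=3, Y=1, X=0, Z=2, U=2) weight 1/810
  (V=0, W=3, Y=1, X=0, Z=3, U=0) weight 1/567
  (V=0, W=3, Y=1, X=0, Z=3, U=2) weight 2/567
  (V=1, W=3, Y=0, X=1, Z=2, U=1) weight 1/1080
  … 31 more
Group by U:
  weight(U=0) = 341/7560
  weight(U=1) = 2/315
  weight(U=2) = 11/280
Total weight = 341/7560 + 2/315 + 11/280 = 49/540
P(U=0 | obs) = 341/7560 / 49/540 = 341/686
P(U=1 | obs) = 2/315 / 49/540 = 24/343
P(U=2 | obs) = 11/280 / 49/540 = 297/686

P(U=0) = 341/686, P(U=1) = 24/343, P(U=2) = 297/686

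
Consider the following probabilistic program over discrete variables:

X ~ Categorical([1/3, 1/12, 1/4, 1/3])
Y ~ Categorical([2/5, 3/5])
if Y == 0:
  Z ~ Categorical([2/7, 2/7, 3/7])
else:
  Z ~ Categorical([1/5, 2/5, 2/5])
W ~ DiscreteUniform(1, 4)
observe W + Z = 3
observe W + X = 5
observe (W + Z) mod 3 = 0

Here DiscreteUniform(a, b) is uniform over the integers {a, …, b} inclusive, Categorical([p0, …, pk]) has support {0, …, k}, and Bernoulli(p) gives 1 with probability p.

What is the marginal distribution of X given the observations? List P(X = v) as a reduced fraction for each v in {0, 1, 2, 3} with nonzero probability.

P(X=2) = 123/371, P(X=3) = 248/371

Enumerate traces; 4 have nonzero weight after conditioning:
  (X=2, Y=0, Z=0, W=3) weight 1/140
  (X=2, Y=1, Z=0, W=3) weight 3/400
  (X=3, Y=0, Z=1, W=2) weight 1/105
  (X=3, Y=1, Z=1, W=2) weight 1/50
Group by X:
  weight(X=2) = 41/2800
  weight(X=3) = 31/1050
Total weight = 41/2800 + 31/1050 = 53/1200
P(X=2 | obs) = 41/2800 / 53/1200 = 123/371
P(X=3 | obs) = 31/1050 / 53/1200 = 248/371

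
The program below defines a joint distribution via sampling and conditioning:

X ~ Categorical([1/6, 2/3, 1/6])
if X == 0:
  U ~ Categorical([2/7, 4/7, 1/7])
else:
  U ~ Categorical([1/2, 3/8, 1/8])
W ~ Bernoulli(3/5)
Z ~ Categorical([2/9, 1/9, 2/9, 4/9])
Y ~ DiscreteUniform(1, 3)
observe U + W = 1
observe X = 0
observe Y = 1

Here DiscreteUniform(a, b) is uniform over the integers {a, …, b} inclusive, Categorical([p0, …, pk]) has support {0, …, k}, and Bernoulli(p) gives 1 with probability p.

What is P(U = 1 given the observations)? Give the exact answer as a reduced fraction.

P(U = 1 | obs) = 4/7

Enumerate traces; 8 have nonzero weight after conditioning:
  (X=0, U=0, W=1, Z=0, Y=1) weight 2/945
  (X=0, U=0, W=1, Z=1, Y=1) weight 1/945
  (X=0, U=0, W=1, Z=2, Y=1) weight 2/945
  (X=0, U=0, W=1, Z=3, Y=1) weight 4/945
  (X=0, U=1, W=0, Z=0, Y=1) weight 8/2835
  (X=0, U=1, W=0, Z=1, Y=1) weight 4/2835
  (X=0, U=1, W=0, Z=2, Y=1) weight 8/2835
  (X=0, U=1, W=0, Z=3, Y=1) weight 16/2835
Group by U:
  weight(U=0) = 1/105
  weight(U=1) = 4/315
Total weight = 1/105 + 4/315 = 1/45
P(U=0 | obs) = 1/105 / 1/45 = 3/7
P(U=1 | obs) = 4/315 / 1/45 = 4/7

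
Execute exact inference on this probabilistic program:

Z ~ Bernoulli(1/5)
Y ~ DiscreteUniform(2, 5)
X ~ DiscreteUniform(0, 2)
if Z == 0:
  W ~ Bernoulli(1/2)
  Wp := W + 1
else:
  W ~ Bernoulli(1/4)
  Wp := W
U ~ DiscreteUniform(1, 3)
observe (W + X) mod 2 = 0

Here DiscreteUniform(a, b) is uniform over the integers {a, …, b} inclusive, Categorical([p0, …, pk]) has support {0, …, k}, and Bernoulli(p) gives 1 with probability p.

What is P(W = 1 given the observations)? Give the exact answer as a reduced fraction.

P(W = 1 | obs) = 9/31

Enumerate traces; 72 have nonzero weight after conditioning:
  (Z=0, Y=2, X=0, W=0, U=1) weight 1/90
  (Z=0, Y=2, X=0, W=0, U=2) weight 1/90
  (Z=0, Y=2, X=0, W=0, U=3) weight 1/90
  (Z=0, Y=2, X=1, W=1, U=1) weight 1/90
  (Z=0, Y=2, X=1, W=1, U=2) weight 1/90
  (Z=0, Y=2, X=1, W=1, U=3) weight 1/90
  (Z=0, Y=2, X=2, W=0, U=1) weight 1/90
  (Z=0, Y=2, X=2, W=0, U=2) weight 1/90
  … 64 more
Group by W:
  weight(W=0) = 11/30
  weight(W=1) = 3/20
Total weight = 11/30 + 3/20 = 31/60
P(W=0 | obs) = 11/30 / 31/60 = 22/31
P(W=1 | obs) = 3/20 / 31/60 = 9/31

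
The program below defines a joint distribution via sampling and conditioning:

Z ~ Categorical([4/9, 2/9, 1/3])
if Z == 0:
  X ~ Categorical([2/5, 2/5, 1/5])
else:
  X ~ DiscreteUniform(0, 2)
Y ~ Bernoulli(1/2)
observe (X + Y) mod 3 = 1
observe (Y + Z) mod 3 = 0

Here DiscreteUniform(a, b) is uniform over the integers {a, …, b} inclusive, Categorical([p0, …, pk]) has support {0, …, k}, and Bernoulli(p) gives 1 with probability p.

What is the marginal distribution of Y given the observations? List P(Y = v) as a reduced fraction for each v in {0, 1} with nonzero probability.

Enumerate traces; 2 have nonzero weight after conditioning:
  (Z=0, X=1, Y=0) weight 4/45
  (Z=2, X=0, Y=1) weight 1/18
Group by Y:
  weight(Y=0) = 4/45
  weight(Y=1) = 1/18
Total weight = 4/45 + 1/18 = 13/90
P(Y=0 | obs) = 4/45 / 13/90 = 8/13
P(Y=1 | obs) = 1/18 / 13/90 = 5/13

P(Y=0) = 8/13, P(Y=1) = 5/13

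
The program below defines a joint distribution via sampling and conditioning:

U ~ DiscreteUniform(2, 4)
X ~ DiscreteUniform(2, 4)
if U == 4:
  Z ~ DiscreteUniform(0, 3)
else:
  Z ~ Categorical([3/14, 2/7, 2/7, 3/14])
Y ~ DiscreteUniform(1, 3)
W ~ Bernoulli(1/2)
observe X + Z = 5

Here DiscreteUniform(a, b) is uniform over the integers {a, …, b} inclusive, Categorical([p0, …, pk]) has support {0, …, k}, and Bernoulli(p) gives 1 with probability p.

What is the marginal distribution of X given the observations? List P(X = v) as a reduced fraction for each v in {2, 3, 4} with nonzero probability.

P(X=2) = 19/65, P(X=3) = 23/65, P(X=4) = 23/65

Enumerate traces; 54 have nonzero weight after conditioning:
  (U=2, X=2, Z=3, Y=1, W=0) weight 1/252
  (U=2, X=2, Z=3, Y=1, W=1) weight 1/252
  (U=2, X=2, Z=3, Y=2, W=0) weight 1/252
  (U=2, X=2, Z=3, Y=2, W=1) weight 1/252
  (U=2, X=2, Z=3, Y=3, W=0) weight 1/252
  (U=2, X=2, Z=3, Y=3, W=1) weight 1/252
  (U=2, X=3, Z=2, Y=1, W=0) weight 1/189
  (U=2, X=3, Z=2, Y=1, W=1) weight 1/189
  (U=2, X=4, Z=1, Y=1, W=0) weight 1/189
  … 45 more
Group by X:
  weight(X=2) = 19/252
  weight(X=3) = 23/252
  weight(X=4) = 23/252
Total weight = 19/252 + 23/252 + 23/252 = 65/252
P(X=2 | obs) = 19/252 / 65/252 = 19/65
P(X=3 | obs) = 23/252 / 65/252 = 23/65
P(X=4 | obs) = 23/252 / 65/252 = 23/65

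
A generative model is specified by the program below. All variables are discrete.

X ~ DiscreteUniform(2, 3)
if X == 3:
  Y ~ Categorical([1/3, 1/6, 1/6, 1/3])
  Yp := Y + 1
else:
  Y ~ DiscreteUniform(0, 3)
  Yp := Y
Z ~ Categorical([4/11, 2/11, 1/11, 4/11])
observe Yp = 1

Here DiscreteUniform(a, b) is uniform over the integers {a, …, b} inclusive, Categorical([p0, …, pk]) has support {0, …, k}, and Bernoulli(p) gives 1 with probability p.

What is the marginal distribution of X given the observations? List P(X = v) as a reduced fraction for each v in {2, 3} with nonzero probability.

P(X=2) = 3/7, P(X=3) = 4/7

Enumerate traces; 8 have nonzero weight after conditioning:
  (X=2, Y=1, Z=0) weight 1/22
  (X=2, Y=1, Z=1) weight 1/44
  (X=2, Y=1, Z=2) weight 1/88
  (X=2, Y=1, Z=3) weight 1/22
  (X=3, Y=0, Z=0) weight 2/33
  (X=3, Y=0, Z=1) weight 1/33
  (X=3, Y=0, Z=2) weight 1/66
  (X=3, Y=0, Z=3) weight 2/33
Group by X:
  weight(X=2) = 1/8
  weight(X=3) = 1/6
Total weight = 1/8 + 1/6 = 7/24
P(X=2 | obs) = 1/8 / 7/24 = 3/7
P(X=3 | obs) = 1/6 / 7/24 = 4/7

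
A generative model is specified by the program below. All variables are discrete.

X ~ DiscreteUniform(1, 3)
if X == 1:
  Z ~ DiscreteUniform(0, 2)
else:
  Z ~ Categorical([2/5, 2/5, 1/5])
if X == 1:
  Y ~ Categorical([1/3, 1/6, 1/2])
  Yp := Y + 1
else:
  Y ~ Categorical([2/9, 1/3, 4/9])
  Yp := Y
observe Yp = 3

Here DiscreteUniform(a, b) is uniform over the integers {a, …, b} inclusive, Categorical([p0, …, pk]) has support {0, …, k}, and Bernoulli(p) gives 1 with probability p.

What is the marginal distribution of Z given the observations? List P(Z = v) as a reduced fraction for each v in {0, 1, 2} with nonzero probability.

P(Z=0) = 1/3, P(Z=1) = 1/3, P(Z=2) = 1/3

Enumerate traces; 3 have nonzero weight after conditioning:
  (X=1, Z=0, Y=2) weight 1/18
  (X=1, Z=1, Y=2) weight 1/18
  (X=1, Z=2, Y=2) weight 1/18
Group by Z:
  weight(Z=0) = 1/18
  weight(Z=1) = 1/18
  weight(Z=2) = 1/18
Total weight = 1/18 + 1/18 + 1/18 = 1/6
P(Z=0 | obs) = 1/18 / 1/6 = 1/3
P(Z=1 | obs) = 1/18 / 1/6 = 1/3
P(Z=2 | obs) = 1/18 / 1/6 = 1/3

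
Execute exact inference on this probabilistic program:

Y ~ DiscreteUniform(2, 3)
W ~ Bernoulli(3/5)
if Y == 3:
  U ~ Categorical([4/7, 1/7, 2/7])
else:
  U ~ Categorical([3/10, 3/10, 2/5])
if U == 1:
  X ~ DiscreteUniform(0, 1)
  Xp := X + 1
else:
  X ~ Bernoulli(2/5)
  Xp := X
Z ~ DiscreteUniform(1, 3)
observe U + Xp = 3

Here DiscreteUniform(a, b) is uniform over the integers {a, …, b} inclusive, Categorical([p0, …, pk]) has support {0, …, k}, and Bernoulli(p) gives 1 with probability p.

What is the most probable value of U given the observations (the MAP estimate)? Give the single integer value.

argmax_v P(U = v | obs) = 2

Enumerate traces; 24 have nonzero weight after conditioning:
  (Y=2, W=0, U=1, X=1, Z=1) weight 1/100
  (Y=2, W=0, U=1, X=1, Z=2) weight 1/100
  (Y=2, W=0, U=1, X=1, Z=3) weight 1/100
  (Y=2, W=0, U=2, X=1, Z=1) weight 4/375
  (Y=2, W=0, U=2, X=1, Z=2) weight 4/375
  (Y=2, W=0, U=2, X=1, Z=3) weight 4/375
  (Y=2, W=1, U=1, X=1, Z=1) weight 3/200
  (Y=2, W=1, U=1, X=1, Z=2) weight 3/200
  … 16 more
Group by U:
  weight(U=1) = 31/280
  weight(U=2) = 24/175
Total weight = 31/280 + 24/175 = 347/1400
P(U=1 | obs) = 31/280 / 347/1400 = 155/347
P(U=2 | obs) = 24/175 / 347/1400 = 192/347
argmax = 2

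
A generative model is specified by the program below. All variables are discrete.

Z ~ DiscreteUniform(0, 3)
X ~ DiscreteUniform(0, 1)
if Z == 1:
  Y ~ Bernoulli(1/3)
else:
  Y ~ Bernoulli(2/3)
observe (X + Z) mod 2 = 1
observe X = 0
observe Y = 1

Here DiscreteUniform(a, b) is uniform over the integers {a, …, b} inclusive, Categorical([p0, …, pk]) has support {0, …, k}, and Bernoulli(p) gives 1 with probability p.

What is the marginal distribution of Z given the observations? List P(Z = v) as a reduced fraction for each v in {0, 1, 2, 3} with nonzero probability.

Enumerate traces; 2 have nonzero weight after conditioning:
  (Z=1, X=0, Y=1) weight 1/24
  (Z=3, X=0, Y=1) weight 1/12
Group by Z:
  weight(Z=1) = 1/24
  weight(Z=3) = 1/12
Total weight = 1/24 + 1/12 = 1/8
P(Z=1 | obs) = 1/24 / 1/8 = 1/3
P(Z=3 | obs) = 1/12 / 1/8 = 2/3

P(Z=1) = 1/3, P(Z=3) = 2/3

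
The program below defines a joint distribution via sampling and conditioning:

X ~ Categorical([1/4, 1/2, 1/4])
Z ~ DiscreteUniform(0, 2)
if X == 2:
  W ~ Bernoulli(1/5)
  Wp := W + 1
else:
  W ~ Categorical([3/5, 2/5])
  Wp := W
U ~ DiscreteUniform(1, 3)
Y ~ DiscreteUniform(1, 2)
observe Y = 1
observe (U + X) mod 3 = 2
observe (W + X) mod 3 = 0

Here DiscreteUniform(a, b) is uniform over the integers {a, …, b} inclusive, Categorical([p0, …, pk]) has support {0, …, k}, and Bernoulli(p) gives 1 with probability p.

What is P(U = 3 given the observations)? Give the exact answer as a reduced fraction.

Enumerate traces; 6 have nonzero weight after conditioning:
  (X=0, Z=0, W=0, U=2, Y=1) weight 1/120
  (X=0, Z=1, W=0, U=2, Y=1) weight 1/120
  (X=0, Z=2, W=0, U=2, Y=1) weight 1/120
  (X=2, Z=0, W=1, U=3, Y=1) weight 1/360
  (X=2, Z=1, W=1, U=3, Y=1) weight 1/360
  (X=2, Z=2, W=1, U=3, Y=1) weight 1/360
Group by U:
  weight(U=2) = 1/40
  weight(U=3) = 1/120
Total weight = 1/40 + 1/120 = 1/30
P(U=2 | obs) = 1/40 / 1/30 = 3/4
P(U=3 | obs) = 1/120 / 1/30 = 1/4

P(U = 3 | obs) = 1/4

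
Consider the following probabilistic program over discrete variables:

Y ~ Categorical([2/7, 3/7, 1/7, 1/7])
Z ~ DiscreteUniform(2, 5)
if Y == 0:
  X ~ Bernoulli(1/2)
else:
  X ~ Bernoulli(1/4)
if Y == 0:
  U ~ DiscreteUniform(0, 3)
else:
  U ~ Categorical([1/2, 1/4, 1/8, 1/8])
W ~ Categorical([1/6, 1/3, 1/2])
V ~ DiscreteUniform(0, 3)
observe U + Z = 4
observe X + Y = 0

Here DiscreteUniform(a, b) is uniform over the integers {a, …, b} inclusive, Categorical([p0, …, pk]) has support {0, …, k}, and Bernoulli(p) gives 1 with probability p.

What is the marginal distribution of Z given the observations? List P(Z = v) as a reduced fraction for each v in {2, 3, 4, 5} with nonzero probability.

P(Z=2) = 1/3, P(Z=3) = 1/3, P(Z=4) = 1/3

Enumerate traces; 36 have nonzero weight after conditioning:
  (Y=0, Z=2, X=0, U=2, W=0, V=0) weight 1/2688
  (Y=0, Z=2, X=0, U=2, W=0, V=1) weight 1/2688
  (Y=0, Z=2, X=0, U=2, W=0, V=2) weight 1/2688
  (Y=0, Z=2, X=0, U=2, W=0, V=3) weight 1/2688
  (Y=0, Z=2, X=0, U=2, W=1, V=0) weight 1/1344
  (Y=0, Z=2, X=0, U=2, W=1, V=1) weight 1/1344
  (Y=0, Z=2, X=0, U=2, W=1, V=2) weight 1/1344
  (Y=0, Z=2, X=0, U=2, W=1, V=3) weight 1/1344
  (Y=0, Z=3, X=0, U=1, W=0, V=0) weight 1/2688
  (Y=0, Z=4, X=0, U=0, W=0, V=0) weight 1/2688
  … 26 more
Group by Z:
  weight(Z=2) = 1/112
  weight(Z=3) = 1/112
  weight(Z=4) = 1/112
Total weight = 1/112 + 1/112 + 1/112 = 3/112
P(Z=2 | obs) = 1/112 / 3/112 = 1/3
P(Z=3 | obs) = 1/112 / 3/112 = 1/3
P(Z=4 | obs) = 1/112 / 3/112 = 1/3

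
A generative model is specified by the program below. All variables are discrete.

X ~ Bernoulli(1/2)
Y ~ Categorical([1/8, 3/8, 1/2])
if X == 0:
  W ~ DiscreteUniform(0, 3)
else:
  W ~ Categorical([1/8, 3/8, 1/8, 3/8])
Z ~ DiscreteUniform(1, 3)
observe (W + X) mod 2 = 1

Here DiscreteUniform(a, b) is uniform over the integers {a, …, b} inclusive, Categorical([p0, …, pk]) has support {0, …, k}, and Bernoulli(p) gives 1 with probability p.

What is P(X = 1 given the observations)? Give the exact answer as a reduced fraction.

P(X = 1 | obs) = 1/3

Enumerate traces; 36 have nonzero weight after conditioning:
  (X=0, Y=0, W=1, Z=1) weight 1/192
  (X=0, Y=0, W=1, Z=2) weight 1/192
  (X=0, Y=0, W=1, Z=3) weight 1/192
  (X=0, Y=0, W=3, Z=1) weight 1/192
  (X=0, Y=0, W=3, Z=2) weight 1/192
  (X=0, Y=0, W=3, Z=3) weight 1/192
  (X=0, Y=1, W=1, Z=1) weight 1/64
  (X=0, Y=1, W=1, Z=2) weight 1/64
  (X=1, Y=0, W=0, Z=1) weight 1/384
  … 27 more
Group by X:
  weight(X=0) = 1/4
  weight(X=1) = 1/8
Total weight = 1/4 + 1/8 = 3/8
P(X=0 | obs) = 1/4 / 3/8 = 2/3
P(X=1 | obs) = 1/8 / 3/8 = 1/3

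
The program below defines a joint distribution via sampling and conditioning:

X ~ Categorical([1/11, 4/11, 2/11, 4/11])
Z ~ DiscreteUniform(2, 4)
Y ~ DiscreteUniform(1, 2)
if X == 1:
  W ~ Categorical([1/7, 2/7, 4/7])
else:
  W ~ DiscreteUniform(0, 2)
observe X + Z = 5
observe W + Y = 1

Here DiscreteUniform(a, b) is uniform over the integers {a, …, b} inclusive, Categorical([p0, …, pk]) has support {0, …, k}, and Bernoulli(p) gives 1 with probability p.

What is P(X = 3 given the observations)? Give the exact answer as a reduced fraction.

Enumerate traces; 3 have nonzero weight after conditioning:
  (X=1, Z=4, Y=1, W=0) weight 2/231
  (X=2, Z=3, Y=1, W=0) weight 1/99
  (X=3, Z=2, Y=1, W=0) weight 2/99
Group by X:
  weight(X=1) = 2/231
  weight(X=2) = 1/99
  weight(X=3) = 2/99
Total weight = 2/231 + 1/99 + 2/99 = 3/77
P(X=1 | obs) = 2/231 / 3/77 = 2/9
P(X=2 | obs) = 1/99 / 3/77 = 7/27
P(X=3 | obs) = 2/99 / 3/77 = 14/27

P(X = 3 | obs) = 14/27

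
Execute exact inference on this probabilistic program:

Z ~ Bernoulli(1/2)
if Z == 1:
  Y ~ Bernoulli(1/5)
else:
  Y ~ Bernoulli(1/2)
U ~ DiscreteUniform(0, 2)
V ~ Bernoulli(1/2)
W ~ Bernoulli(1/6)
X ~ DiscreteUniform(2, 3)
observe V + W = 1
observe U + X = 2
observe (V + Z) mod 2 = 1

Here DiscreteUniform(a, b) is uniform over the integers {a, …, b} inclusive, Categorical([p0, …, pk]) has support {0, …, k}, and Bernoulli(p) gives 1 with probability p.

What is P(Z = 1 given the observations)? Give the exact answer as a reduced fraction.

Enumerate traces; 4 have nonzero weight after conditioning:
  (Z=0, Y=0, U=0, V=1, W=0, X=2) weight 5/288
  (Z=0, Y=1, U=0, V=1, W=0, X=2) weight 5/288
  (Z=1, Y=0, U=0, V=0, W=1, X=2) weight 1/180
  (Z=1, Y=1, U=0, V=0, W=1, X=2) weight 1/720
Group by Z:
  weight(Z=0) = 5/144
  weight(Z=1) = 1/144
Total weight = 5/144 + 1/144 = 1/24
P(Z=0 | obs) = 5/144 / 1/24 = 5/6
P(Z=1 | obs) = 1/144 / 1/24 = 1/6

P(Z = 1 | obs) = 1/6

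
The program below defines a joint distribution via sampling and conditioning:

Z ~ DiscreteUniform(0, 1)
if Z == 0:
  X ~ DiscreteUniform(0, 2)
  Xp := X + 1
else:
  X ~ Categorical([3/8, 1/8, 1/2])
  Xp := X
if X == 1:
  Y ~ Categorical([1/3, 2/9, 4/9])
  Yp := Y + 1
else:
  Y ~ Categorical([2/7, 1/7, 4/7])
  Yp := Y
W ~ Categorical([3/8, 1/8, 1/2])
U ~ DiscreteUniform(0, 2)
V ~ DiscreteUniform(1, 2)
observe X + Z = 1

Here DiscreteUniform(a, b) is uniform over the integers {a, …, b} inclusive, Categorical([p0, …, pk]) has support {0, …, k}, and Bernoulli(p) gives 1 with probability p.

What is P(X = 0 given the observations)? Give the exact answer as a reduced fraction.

Enumerate traces; 108 have nonzero weight after conditioning:
  (Z=0, X=1, Y=0, W=0, U=0, V=1) weight 1/288
  (Z=0, X=1, Y=0, W=0, U=0, V=2) weight 1/288
  (Z=0, X=1, Y=0, W=0, U=1, V=1) weight 1/288
  (Z=0, X=1, Y=0, W=0, U=1, V=2) weight 1/288
  (Z=0, X=1, Y=0, W=0, U=2, V=1) weight 1/288
  (Z=0, X=1, Y=0, W=0, U=2, V=2) weight 1/288
  (Z=0, X=1, Y=0, W=1, U=0, V=1) weight 1/864
  (Z=0, X=1, Y=0, W=1, U=0, V=2) weight 1/864
  (Z=1, X=0, Y=0, W=0, U=0, V=1) weight 3/896
  … 99 more
Group by X:
  weight(X=0) = 3/16
  weight(X=1) = 1/6
Total weight = 3/16 + 1/6 = 17/48
P(X=0 | obs) = 3/16 / 17/48 = 9/17
P(X=1 | obs) = 1/6 / 17/48 = 8/17

P(X = 0 | obs) = 9/17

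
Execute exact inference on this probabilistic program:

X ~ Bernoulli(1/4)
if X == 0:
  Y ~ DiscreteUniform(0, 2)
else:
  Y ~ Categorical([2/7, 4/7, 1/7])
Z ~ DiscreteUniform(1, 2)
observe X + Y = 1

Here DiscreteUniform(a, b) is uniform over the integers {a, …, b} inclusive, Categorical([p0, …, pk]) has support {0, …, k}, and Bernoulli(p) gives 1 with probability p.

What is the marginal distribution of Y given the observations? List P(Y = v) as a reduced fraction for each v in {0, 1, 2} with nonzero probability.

P(Y=0) = 2/9, P(Y=1) = 7/9

Enumerate traces; 4 have nonzero weight after conditioning:
  (X=0, Y=1, Z=1) weight 1/8
  (X=0, Y=1, Z=2) weight 1/8
  (X=1, Y=0, Z=1) weight 1/28
  (X=1, Y=0, Z=2) weight 1/28
Group by Y:
  weight(Y=0) = 1/14
  weight(Y=1) = 1/4
Total weight = 1/14 + 1/4 = 9/28
P(Y=0 | obs) = 1/14 / 9/28 = 2/9
P(Y=1 | obs) = 1/4 / 9/28 = 7/9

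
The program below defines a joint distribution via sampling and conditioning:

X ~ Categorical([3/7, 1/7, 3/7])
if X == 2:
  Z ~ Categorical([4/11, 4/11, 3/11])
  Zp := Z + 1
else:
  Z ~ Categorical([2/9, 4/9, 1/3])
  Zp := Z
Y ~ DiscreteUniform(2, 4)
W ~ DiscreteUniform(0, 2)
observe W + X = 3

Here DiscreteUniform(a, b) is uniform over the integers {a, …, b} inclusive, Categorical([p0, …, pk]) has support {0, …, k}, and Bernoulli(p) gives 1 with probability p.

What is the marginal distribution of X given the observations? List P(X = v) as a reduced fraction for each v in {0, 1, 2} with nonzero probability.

P(X=1) = 1/4, P(X=2) = 3/4

Enumerate traces; 18 have nonzero weight after conditioning:
  (X=1, Z=0, Y=2, W=2) weight 2/567
  (X=1, Z=0, Y=3, W=2) weight 2/567
  (X=1, Z=0, Y=4, W=2) weight 2/567
  (X=1, Z=1, Y=2, W=2) weight 4/567
  (X=1, Z=1, Y=3, W=2) weight 4/567
  (X=1, Z=1, Y=4, W=2) weight 4/567
  (X=1, Z=2, Y=2, W=2) weight 1/189
  (X=1, Z=2, Y=3, W=2) weight 1/189
  (X=2, Z=0, Y=2, W=1) weight 4/231
  … 9 more
Group by X:
  weight(X=1) = 1/21
  weight(X=2) = 1/7
Total weight = 1/21 + 1/7 = 4/21
P(X=1 | obs) = 1/21 / 4/21 = 1/4
P(X=2 | obs) = 1/7 / 4/21 = 3/4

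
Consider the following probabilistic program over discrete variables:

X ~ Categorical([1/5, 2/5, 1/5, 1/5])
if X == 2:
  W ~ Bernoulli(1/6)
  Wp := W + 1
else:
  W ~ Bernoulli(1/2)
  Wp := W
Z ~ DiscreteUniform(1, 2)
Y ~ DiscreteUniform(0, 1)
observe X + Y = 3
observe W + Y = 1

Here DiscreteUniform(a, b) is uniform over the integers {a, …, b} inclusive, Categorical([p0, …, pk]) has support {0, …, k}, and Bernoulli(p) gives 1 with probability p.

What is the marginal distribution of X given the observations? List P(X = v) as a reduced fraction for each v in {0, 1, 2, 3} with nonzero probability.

P(X=2) = 5/8, P(X=3) = 3/8

Enumerate traces; 4 have nonzero weight after conditioning:
  (X=2, W=0, Z=1, Y=1) weight 1/24
  (X=2, W=0, Z=2, Y=1) weight 1/24
  (X=3, W=1, Z=1, Y=0) weight 1/40
  (X=3, W=1, Z=2, Y=0) weight 1/40
Group by X:
  weight(X=2) = 1/12
  weight(X=3) = 1/20
Total weight = 1/12 + 1/20 = 2/15
P(X=2 | obs) = 1/12 / 2/15 = 5/8
P(X=3 | obs) = 1/20 / 2/15 = 3/8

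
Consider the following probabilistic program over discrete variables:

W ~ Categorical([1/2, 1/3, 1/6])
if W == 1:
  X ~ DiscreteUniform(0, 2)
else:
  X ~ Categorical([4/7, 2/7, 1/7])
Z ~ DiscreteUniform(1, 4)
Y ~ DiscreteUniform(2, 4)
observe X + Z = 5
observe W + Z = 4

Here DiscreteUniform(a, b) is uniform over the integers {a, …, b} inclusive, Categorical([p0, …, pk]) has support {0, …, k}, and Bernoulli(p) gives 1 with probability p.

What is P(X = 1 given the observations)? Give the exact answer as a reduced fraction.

P(X = 1 | obs) = 9/16

Enumerate traces; 6 have nonzero weight after conditioning:
  (W=0, X=1, Z=4, Y=2) weight 1/84
  (W=0, X=1, Z=4, Y=3) weight 1/84
  (W=0, X=1, Z=4, Y=4) weight 1/84
  (W=1, X=2, Z=3, Y=2) weight 1/108
  (W=1, X=2, Z=3, Y=3) weight 1/108
  (W=1, X=2, Z=3, Y=4) weight 1/108
Group by X:
  weight(X=1) = 1/28
  weight(X=2) = 1/36
Total weight = 1/28 + 1/36 = 4/63
P(X=1 | obs) = 1/28 / 4/63 = 9/16
P(X=2 | obs) = 1/36 / 4/63 = 7/16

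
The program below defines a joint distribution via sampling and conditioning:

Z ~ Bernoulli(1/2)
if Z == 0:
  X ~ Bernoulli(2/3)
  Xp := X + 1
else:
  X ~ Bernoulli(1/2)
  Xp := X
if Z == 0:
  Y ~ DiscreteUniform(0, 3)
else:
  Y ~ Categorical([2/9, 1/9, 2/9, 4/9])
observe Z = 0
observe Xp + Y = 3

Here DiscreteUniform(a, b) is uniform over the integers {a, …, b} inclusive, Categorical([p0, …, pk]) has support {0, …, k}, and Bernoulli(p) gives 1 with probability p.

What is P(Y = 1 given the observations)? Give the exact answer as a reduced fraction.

P(Y = 1 | obs) = 2/3

Enumerate traces; 2 have nonzero weight after conditioning:
  (Z=0, X=0, Y=2) weight 1/24
  (Z=0, X=1, Y=1) weight 1/12
Group by Y:
  weight(Y=1) = 1/12
  weight(Y=2) = 1/24
Total weight = 1/12 + 1/24 = 1/8
P(Y=1 | obs) = 1/12 / 1/8 = 2/3
P(Y=2 | obs) = 1/24 / 1/8 = 1/3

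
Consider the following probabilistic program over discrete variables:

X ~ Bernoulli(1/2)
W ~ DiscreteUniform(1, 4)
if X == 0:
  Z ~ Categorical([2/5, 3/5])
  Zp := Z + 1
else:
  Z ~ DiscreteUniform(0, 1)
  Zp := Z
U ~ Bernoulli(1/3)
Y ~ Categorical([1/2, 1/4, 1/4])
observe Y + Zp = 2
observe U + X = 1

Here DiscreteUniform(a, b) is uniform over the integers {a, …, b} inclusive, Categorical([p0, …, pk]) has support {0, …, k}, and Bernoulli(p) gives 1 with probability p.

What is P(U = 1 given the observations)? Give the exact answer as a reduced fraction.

P(U = 1 | obs) = 4/9

Enumerate traces; 16 have nonzero weight after conditioning:
  (X=0, W=1, Z=0, U=1, Y=1) weight 1/240
  (X=0, W=1, Z=1, U=1, Y=0) weight 1/80
  (X=0, W=2, Z=0, U=1, Y=1) weight 1/240
  (X=0, W=2, Z=1, U=1, Y=0) weight 1/80
  (X=0, W=3, Z=0, U=1, Y=1) weight 1/240
  (X=0, W=3, Z=1, U=1, Y=0) weight 1/80
  (X=0, W=4, Z=0, U=1, Y=1) weight 1/240
  (X=0, W=4, Z=1, U=1, Y=0) weight 1/80
  (X=1, W=1, Z=0, U=0, Y=2) weight 1/96
  … 7 more
Group by U:
  weight(U=0) = 1/12
  weight(U=1) = 1/15
Total weight = 1/12 + 1/15 = 3/20
P(U=0 | obs) = 1/12 / 3/20 = 5/9
P(U=1 | obs) = 1/15 / 3/20 = 4/9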